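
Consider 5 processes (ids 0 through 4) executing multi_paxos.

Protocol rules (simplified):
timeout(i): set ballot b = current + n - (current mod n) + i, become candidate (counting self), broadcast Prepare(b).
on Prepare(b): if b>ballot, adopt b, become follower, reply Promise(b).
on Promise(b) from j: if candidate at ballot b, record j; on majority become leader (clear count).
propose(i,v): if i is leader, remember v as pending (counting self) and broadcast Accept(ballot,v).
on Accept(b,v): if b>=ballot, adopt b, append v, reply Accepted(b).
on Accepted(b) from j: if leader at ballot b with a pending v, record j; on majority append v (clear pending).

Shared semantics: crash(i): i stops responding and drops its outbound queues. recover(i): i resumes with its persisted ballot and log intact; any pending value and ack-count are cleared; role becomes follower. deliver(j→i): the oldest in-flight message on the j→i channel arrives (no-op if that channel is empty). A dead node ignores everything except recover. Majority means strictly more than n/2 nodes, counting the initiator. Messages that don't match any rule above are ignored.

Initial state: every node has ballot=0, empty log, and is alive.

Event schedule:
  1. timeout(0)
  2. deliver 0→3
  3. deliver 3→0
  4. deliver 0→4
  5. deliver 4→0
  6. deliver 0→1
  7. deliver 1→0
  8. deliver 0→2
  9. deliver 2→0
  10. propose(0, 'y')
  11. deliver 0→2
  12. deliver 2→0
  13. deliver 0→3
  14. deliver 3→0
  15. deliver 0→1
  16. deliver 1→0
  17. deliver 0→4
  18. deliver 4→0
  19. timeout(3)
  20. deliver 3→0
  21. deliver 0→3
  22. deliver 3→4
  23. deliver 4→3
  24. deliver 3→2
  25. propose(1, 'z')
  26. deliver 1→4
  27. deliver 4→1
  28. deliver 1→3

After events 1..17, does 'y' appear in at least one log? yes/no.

yes

e1 timeout(0): 0[cand,b=5,-]
e2 deliver 0→3: 3[foll,b=5,-]
e3 deliver 3→0: ·
e4 deliver 0→4: 4[foll,b=5,-]
e5 deliver 4→0: 0[lead,b=5,-]
e6 deliver 0→1: 1[foll,b=5,-]
e7 deliver 1→0: ·
e8 deliver 0→2: 2[foll,b=5,-]
e9 deliver 2→0: ·
e10 propose(0,'y'): ·
e11 deliver 0→2: 2[foll,b=5,y]
e12 deliver 2→0: ·
e13 deliver 0→3: 3[foll,b=5,y]
e14 deliver 3→0: 0[lead,b=5,y]
e15 deliver 0→1: 1[foll,b=5,y]
e16 deliver 1→0: ·
e17 deliver 0→4: 4[foll,b=5,y]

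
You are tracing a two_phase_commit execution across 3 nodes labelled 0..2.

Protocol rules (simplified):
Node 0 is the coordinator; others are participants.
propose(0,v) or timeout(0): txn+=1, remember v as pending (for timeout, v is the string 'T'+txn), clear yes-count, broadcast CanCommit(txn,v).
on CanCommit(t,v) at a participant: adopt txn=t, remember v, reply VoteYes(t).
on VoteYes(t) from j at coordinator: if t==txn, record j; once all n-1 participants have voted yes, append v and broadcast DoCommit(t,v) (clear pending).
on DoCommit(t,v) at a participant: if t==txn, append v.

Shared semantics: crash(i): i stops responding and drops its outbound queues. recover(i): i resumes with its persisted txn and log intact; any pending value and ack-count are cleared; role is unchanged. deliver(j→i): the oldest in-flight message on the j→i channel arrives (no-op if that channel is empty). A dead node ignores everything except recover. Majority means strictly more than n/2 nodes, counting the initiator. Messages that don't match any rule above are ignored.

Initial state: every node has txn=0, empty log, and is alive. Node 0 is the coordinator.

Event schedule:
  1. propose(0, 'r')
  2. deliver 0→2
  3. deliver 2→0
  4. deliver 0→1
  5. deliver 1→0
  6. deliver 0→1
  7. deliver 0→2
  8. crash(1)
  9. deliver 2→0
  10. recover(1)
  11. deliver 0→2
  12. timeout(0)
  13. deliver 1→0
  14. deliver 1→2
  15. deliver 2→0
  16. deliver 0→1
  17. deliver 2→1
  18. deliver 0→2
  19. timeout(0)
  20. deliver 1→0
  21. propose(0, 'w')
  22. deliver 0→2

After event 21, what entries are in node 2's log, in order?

r

[1] propose(0,'r') → N0(coor t1 [-])
[2] deliver 0→2 → N2(part t1 [-])
[3] deliver 2→0 → ∅
[4] deliver 0→1 → N1(part t1 [-])
[5] deliver 1→0 → N0(coor t1 [r])
[6] deliver 0→1 → N1(part t1 [r])
[7] deliver 0→2 → N2(part t1 [r])
[8] crash(1) → N1(✗part t1 [r])
[9] deliver 2→0 → ∅
[10] recover(1) → N1(part t1 [r])
[11] deliver 0→2 → ∅
[12] timeout(0) → N0(coor t2 [r])
[13] deliver 1→0 → ∅
[14] deliver 1→2 → ∅
[15] deliver 2→0 → ∅
[16] deliver 0→1 → N1(part t2 [r])
[17] deliver 2→1 → ∅
[18] deliver 0→2 → N2(part t2 [r])
[19] timeout(0) → N0(coor t3 [r])
[20] deliver 1→0 → ∅
[21] propose(0,'w') → N0(coor t4 [r])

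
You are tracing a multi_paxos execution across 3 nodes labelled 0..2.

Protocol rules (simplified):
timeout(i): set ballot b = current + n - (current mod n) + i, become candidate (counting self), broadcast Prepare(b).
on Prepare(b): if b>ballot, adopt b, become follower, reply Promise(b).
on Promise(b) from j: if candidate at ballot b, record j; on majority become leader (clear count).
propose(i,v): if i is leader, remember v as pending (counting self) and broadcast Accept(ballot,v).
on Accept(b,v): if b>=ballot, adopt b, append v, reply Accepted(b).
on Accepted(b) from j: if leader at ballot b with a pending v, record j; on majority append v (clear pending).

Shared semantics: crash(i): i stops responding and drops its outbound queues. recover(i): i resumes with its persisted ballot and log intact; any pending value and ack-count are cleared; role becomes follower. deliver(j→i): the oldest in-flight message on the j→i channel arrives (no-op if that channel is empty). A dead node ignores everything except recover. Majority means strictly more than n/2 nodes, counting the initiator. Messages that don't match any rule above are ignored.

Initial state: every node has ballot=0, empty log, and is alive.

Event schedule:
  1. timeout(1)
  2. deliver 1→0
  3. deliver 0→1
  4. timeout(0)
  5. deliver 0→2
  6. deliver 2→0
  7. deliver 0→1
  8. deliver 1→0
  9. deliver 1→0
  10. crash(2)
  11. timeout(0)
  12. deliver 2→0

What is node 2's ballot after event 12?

[1] timeout(1) → N1(cand b4 [-])
[2] deliver 1→0 → N0(foll b4 [-])
[3] deliver 0→1 → N1(lead b4 [-])
[4] timeout(0) → N0(cand b6 [-])
[5] deliver 0→2 → N2(foll b6 [-])
[6] deliver 2→0 → N0(lead b6 [-])
[7] deliver 0→1 → N1(foll b6 [-])
[8] deliver 1→0 → ∅
[9] deliver 1→0 → ∅
[10] crash(2) → N2(✗foll b6 [-])
[11] timeout(0) → N0(cand b9 [-])
[12] deliver 2→0 → ∅

6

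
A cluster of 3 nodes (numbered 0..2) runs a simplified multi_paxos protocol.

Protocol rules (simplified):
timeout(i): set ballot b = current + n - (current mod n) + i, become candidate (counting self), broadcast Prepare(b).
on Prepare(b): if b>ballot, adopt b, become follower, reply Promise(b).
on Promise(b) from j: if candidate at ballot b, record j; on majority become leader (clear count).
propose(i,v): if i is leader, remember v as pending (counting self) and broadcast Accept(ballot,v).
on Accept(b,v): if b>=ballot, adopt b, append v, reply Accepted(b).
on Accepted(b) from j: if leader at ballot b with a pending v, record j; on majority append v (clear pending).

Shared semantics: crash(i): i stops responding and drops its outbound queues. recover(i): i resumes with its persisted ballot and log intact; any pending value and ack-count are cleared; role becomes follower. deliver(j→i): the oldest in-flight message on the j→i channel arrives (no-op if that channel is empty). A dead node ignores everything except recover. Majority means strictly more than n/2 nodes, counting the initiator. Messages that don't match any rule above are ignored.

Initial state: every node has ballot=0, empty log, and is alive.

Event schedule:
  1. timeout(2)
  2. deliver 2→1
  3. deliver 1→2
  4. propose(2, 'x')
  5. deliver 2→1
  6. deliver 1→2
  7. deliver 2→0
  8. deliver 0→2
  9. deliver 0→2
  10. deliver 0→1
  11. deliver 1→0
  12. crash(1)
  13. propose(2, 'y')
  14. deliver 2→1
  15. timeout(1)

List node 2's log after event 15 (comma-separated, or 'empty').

after 1 — timeout(2): n2:cand/b5/[-]
after 2 — deliver 2→1: n1:foll/b5/[-]
after 3 — deliver 1→2: n2:lead/b5/[-]
after 4 — propose(2,'x'): ·
after 5 — deliver 2→1: n1:foll/b5/[x]
after 6 — deliver 1→2: n2:lead/b5/[x]
after 7 — deliver 2→0: n0:foll/b5/[-]
after 8 — deliver 0→2: ·
after 9 — deliver 0→2: ·
after 10 — deliver 0→1: ·
after 11 — deliver 1→0: ·
after 12 — crash(1): n1:✗foll/b5/[x]
after 13 — propose(2,'y'): ·
after 14 — deliver 2→1: ·
after 15 — timeout(1): ·

x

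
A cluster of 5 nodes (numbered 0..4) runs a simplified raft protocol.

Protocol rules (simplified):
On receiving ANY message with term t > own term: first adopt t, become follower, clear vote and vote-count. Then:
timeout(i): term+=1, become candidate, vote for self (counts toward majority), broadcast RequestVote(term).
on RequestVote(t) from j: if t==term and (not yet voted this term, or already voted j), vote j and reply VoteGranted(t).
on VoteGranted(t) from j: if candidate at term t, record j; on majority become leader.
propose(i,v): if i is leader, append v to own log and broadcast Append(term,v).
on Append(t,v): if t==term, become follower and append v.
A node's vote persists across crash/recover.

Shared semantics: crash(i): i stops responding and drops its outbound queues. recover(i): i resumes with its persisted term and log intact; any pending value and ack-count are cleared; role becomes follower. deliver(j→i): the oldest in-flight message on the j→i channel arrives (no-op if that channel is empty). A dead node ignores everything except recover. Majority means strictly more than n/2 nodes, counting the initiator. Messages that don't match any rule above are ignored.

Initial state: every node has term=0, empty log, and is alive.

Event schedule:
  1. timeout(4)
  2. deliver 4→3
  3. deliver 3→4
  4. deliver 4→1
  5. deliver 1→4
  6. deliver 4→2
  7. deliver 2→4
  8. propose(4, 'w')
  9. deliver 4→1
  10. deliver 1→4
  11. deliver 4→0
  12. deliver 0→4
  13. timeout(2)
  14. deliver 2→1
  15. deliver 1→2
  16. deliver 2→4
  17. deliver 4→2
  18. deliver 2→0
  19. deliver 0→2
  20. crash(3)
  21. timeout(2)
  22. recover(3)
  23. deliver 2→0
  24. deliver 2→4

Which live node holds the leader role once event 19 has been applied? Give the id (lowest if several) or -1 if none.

1. timeout(4):  <4:cand t1 ->
2. deliver 4→3:  <3:foll t1 ->
3. deliver 3→4:  nop
4. deliver 4→1:  <1:foll t1 ->
5. deliver 1→4:  <4:lead t1 ->
6. deliver 4→2:  <2:foll t1 ->
7. deliver 2→4:  nop
8. propose(4,'w'):  <4:lead t1 w>
9. deliver 4→1:  <1:foll t1 w>
10. deliver 1→4:  nop
11. deliver 4→0:  <0:foll t1 ->
12. deliver 0→4:  nop
13. timeout(2):  <2:cand t2 ->
14. deliver 2→1:  <1:foll t2 w>
15. deliver 1→2:  nop
16. deliver 2→4:  <4:foll t2 w>
17. deliver 4→2:  nop
18. deliver 2→0:  <0:foll t2 ->
19. deliver 0→2:  <2:lead t2 ->

2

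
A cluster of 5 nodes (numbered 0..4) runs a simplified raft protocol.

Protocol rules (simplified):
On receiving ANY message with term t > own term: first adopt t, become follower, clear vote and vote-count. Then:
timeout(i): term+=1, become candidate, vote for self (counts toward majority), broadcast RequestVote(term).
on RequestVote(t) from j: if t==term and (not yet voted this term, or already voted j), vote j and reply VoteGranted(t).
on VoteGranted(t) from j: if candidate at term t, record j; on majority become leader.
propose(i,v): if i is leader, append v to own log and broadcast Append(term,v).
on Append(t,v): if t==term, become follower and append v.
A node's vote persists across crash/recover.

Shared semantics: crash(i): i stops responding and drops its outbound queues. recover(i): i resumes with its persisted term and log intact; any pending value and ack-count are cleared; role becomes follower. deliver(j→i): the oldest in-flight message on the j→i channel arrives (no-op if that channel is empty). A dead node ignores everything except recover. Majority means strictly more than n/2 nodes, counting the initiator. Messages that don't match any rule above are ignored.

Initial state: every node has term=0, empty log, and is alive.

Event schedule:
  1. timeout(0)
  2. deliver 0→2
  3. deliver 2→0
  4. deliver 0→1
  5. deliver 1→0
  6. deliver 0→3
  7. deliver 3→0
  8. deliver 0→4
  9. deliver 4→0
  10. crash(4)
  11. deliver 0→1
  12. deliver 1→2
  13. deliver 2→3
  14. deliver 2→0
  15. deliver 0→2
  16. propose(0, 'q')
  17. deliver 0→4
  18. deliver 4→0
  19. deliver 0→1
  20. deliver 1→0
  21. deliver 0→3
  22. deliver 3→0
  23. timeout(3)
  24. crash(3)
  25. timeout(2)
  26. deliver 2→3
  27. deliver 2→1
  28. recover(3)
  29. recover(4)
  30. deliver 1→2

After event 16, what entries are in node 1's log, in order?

empty

step 1 timeout(0): 0={cand,t=1,log=-}
step 2 deliver 0→2: 2={foll,t=1,log=-}
step 3 deliver 2→0: —
step 4 deliver 0→1: 1={foll,t=1,log=-}
step 5 deliver 1→0: 0={lead,t=1,log=-}
step 6 deliver 0→3: 3={foll,t=1,log=-}
step 7 deliver 3→0: —
step 8 deliver 0→4: 4={foll,t=1,log=-}
step 9 deliver 4→0: —
step 10 crash(4): 4={✗foll,t=1,log=-}
step 11 deliver 0→1: —
step 12 deliver 1→2: —
step 13 deliver 2→3: —
step 14 deliver 2→0: —
step 15 deliver 0→2: —
step 16 propose(0,'q'): 0={lead,t=1,log=q}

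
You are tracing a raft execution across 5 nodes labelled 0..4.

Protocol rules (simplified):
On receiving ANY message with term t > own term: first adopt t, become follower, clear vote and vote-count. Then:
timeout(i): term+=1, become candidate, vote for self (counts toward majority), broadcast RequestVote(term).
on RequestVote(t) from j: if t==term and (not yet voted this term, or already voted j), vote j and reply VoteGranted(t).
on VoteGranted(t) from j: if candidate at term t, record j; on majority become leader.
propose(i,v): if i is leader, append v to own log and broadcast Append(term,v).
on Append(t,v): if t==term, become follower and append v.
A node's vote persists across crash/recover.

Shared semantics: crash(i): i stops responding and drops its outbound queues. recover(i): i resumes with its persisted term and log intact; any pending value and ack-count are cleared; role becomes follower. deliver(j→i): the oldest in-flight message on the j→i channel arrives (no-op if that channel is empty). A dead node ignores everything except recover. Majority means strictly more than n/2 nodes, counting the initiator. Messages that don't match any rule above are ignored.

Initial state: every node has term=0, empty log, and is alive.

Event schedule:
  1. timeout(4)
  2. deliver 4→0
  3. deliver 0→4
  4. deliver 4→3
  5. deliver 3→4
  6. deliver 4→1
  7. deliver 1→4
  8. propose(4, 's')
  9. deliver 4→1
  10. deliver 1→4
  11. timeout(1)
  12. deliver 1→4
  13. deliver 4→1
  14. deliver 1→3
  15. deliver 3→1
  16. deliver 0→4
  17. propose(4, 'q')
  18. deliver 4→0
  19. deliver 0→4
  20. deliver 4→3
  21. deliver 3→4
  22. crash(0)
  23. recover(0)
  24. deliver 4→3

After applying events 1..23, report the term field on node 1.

2

step 1 timeout(4): 4={cand,t=1,log=-}
step 2 deliver 4→0: 0={foll,t=1,log=-}
step 3 deliver 0→4: —
step 4 deliver 4→3: 3={foll,t=1,log=-}
step 5 deliver 3→4: 4={lead,t=1,log=-}
step 6 deliver 4→1: 1={foll,t=1,log=-}
step 7 deliver 1→4: —
step 8 propose(4,'s'): 4={lead,t=1,log=s}
step 9 deliver 4→1: 1={foll,t=1,log=s}
step 10 deliver 1→4: —
step 11 timeout(1): 1={cand,t=2,log=s}
step 12 deliver 1→4: 4={foll,t=2,log=s}
step 13 deliver 4→1: —
step 14 deliver 1→3: 3={foll,t=2,log=-}
step 15 deliver 3→1: 1={lead,t=2,log=s}
step 16 deliver 0→4: —
step 17 propose(4,'q'): —
step 18 deliver 4→0: 0={foll,t=1,log=s}
step 19 deliver 0→4: —
step 20 deliver 4→3: —
step 21 deliver 3→4: —
step 22 crash(0): 0={✗foll,t=1,log=s}
step 23 recover(0): 0={foll,t=1,log=s}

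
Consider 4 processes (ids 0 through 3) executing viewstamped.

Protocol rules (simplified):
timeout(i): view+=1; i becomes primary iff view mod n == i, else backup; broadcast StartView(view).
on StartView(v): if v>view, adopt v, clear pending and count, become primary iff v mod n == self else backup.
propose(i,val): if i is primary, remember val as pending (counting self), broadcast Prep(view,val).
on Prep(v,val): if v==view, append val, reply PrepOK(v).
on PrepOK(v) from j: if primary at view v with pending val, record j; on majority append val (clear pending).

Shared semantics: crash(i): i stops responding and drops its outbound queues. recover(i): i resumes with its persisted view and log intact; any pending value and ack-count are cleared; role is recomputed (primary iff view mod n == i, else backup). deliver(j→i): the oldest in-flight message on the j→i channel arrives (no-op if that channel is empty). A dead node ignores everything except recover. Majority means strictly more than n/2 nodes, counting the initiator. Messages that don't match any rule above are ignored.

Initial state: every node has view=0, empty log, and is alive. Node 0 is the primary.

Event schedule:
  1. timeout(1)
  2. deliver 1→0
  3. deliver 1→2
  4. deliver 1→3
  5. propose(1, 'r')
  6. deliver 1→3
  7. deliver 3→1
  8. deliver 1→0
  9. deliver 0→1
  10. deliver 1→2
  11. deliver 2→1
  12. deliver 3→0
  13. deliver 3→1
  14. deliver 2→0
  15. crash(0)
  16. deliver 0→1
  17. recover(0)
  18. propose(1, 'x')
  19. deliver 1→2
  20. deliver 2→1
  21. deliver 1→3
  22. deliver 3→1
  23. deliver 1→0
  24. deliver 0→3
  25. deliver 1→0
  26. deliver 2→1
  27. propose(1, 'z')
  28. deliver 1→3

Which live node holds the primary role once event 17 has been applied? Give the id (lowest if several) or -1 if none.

step 1 timeout(1): 1={prim,v=1,log=-}
step 2 deliver 1→0: 0={back,v=1,log=-}
step 3 deliver 1→2: 2={back,v=1,log=-}
step 4 deliver 1→3: 3={back,v=1,log=-}
step 5 propose(1,'r'): —
step 6 deliver 1→3: 3={back,v=1,log=r}
step 7 deliver 3→1: —
step 8 deliver 1→0: 0={back,v=1,log=r}
step 9 deliver 0→1: 1={prim,v=1,log=r}
step 10 deliver 1→2: 2={back,v=1,log=r}
step 11 deliver 2→1: —
step 12 deliver 3→0: —
step 13 deliver 3→1: —
step 14 deliver 2→0: —
step 15 crash(0): 0={✗back,v=1,log=r}
step 16 deliver 0→1: —
step 17 recover(0): 0={back,v=1,log=r}

1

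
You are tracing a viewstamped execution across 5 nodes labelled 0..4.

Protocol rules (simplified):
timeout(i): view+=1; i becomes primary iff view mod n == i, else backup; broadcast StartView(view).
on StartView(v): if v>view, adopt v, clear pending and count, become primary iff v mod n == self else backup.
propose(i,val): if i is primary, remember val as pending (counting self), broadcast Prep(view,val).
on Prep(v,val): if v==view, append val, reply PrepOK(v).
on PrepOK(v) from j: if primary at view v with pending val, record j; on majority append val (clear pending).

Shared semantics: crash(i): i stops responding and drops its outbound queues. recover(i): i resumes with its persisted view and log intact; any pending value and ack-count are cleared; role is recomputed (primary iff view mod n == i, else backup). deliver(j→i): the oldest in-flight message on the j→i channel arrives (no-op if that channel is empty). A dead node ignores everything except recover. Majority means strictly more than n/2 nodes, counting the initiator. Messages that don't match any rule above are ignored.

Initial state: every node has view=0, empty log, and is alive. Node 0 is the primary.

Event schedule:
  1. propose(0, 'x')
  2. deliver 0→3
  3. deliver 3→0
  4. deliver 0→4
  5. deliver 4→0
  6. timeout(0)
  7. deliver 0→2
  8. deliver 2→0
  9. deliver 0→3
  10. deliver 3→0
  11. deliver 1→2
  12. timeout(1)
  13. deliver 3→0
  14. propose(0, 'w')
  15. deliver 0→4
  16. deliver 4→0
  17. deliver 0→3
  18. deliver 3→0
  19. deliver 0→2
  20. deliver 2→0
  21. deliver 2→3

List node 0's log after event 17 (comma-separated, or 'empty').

[1] propose(0,'x') → ∅
[2] deliver 0→3 → N3(back v0 [x])
[3] deliver 3→0 → ∅
[4] deliver 0→4 → N4(back v0 [x])
[5] deliver 4→0 → N0(prim v0 [x])
[6] timeout(0) → N0(back v1 [x])
[7] deliver 0→2 → N2(back v0 [x])
[8] deliver 2→0 → ∅
[9] deliver 0→3 → N3(back v1 [x])
[10] deliver 3→0 → ∅
[11] deliver 1→2 → ∅
[12] timeout(1) → N1(prim v1 [-])
[13] deliver 3→0 → ∅
[14] propose(0,'w') → ∅
[15] deliver 0→4 → N4(back v1 [x])
[16] deliver 4→0 → ∅
[17] deliver 0→3 → ∅

x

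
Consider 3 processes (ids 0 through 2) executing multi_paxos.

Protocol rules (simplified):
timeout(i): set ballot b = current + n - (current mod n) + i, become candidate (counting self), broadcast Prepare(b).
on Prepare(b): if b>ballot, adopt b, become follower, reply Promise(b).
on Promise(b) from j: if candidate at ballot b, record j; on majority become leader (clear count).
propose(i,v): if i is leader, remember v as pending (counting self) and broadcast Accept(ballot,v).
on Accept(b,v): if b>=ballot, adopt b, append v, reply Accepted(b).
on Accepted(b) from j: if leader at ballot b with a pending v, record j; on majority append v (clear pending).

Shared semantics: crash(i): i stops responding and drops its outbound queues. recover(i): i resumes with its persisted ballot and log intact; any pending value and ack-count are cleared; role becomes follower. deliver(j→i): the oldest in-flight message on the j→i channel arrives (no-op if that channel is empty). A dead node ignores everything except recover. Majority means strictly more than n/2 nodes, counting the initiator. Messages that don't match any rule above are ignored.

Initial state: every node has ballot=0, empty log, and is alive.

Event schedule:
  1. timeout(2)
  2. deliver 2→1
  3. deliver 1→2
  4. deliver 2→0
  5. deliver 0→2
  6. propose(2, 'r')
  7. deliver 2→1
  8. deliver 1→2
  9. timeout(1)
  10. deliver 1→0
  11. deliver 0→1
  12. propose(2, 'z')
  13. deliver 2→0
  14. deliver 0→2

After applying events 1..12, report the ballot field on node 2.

step 1 timeout(2): 2={cand,b=5,log=-}
step 2 deliver 2→1: 1={foll,b=5,log=-}
step 3 deliver 1→2: 2={lead,b=5,log=-}
step 4 deliver 2→0: 0={foll,b=5,log=-}
step 5 deliver 0→2: —
step 6 propose(2,'r'): —
step 7 deliver 2→1: 1={foll,b=5,log=r}
step 8 deliver 1→2: 2={lead,b=5,log=r}
step 9 timeout(1): 1={cand,b=7,log=r}
step 10 deliver 1→0: 0={foll,b=7,log=-}
step 11 deliver 0→1: 1={lead,b=7,log=r}
step 12 propose(2,'z'): —

5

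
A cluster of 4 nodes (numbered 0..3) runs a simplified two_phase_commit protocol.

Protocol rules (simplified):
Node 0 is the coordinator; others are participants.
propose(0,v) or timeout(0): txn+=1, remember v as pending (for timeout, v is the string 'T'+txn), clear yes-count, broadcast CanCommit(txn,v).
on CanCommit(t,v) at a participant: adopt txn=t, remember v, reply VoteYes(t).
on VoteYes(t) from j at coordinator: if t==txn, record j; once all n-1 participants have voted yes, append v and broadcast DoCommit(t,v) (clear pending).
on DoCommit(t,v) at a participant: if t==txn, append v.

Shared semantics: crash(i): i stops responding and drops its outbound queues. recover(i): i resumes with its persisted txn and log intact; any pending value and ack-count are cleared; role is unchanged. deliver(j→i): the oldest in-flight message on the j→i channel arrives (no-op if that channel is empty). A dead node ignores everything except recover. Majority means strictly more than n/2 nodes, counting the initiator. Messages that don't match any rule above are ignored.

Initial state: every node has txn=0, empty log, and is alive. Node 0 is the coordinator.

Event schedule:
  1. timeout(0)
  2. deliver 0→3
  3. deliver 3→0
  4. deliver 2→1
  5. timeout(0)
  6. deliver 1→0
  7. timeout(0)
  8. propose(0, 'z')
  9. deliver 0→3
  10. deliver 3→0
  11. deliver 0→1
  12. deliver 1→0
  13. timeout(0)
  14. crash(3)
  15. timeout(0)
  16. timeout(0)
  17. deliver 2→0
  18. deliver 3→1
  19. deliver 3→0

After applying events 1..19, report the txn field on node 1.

after 1 — timeout(0): n0:coor/t1/[-]
after 2 — deliver 0→3: n3:part/t1/[-]
after 3 — deliver 3→0: ·
after 4 — deliver 2→1: ·
after 5 — timeout(0): n0:coor/t2/[-]
after 6 — deliver 1→0: ·
after 7 — timeout(0): n0:coor/t3/[-]
after 8 — propose(0,'z'): n0:coor/t4/[-]
after 9 — deliver 0→3: n3:part/t2/[-]
after 10 — deliver 3→0: ·
after 11 — deliver 0→1: n1:part/t1/[-]
after 12 — deliver 1→0: ·
after 13 — timeout(0): n0:coor/t5/[-]
after 14 — crash(3): n3:✗part/t2/[-]
after 15 — timeout(0): n0:coor/t6/[-]
after 16 — timeout(0): n0:coor/t7/[-]
after 17 — deliver 2→0: ·
after 18 — deliver 3→1: ·
after 19 — deliver 3→0: ·

1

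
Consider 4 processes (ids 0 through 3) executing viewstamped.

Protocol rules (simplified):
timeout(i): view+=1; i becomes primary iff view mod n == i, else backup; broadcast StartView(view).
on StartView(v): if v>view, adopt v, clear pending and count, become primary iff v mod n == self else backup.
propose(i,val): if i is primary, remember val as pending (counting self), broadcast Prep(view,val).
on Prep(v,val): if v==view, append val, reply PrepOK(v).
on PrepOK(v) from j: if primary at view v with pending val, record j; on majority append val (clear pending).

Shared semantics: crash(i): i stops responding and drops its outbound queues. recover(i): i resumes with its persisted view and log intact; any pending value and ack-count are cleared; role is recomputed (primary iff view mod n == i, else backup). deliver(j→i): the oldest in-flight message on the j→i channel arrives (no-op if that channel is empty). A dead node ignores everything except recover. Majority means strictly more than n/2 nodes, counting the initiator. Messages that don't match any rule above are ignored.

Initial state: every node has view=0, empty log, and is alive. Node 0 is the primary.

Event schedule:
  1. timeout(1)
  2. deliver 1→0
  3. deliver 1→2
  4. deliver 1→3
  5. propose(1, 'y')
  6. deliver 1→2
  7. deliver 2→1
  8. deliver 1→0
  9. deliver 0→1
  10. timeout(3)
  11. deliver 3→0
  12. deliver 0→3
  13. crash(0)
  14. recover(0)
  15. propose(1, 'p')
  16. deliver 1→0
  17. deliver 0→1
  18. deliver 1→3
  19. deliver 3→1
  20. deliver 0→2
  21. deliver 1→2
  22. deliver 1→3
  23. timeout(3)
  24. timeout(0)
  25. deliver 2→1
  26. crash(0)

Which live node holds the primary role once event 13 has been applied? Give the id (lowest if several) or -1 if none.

step 1 timeout(1): 1={prim,v=1,log=-}
step 2 deliver 1→0: 0={back,v=1,log=-}
step 3 deliver 1→2: 2={back,v=1,log=-}
step 4 deliver 1→3: 3={back,v=1,log=-}
step 5 propose(1,'y'): —
step 6 deliver 1→2: 2={back,v=1,log=y}
step 7 deliver 2→1: —
step 8 deliver 1→0: 0={back,v=1,log=y}
step 9 deliver 0→1: 1={prim,v=1,log=y}
step 10 timeout(3): 3={back,v=2,log=-}
step 11 deliver 3→0: 0={back,v=2,log=y}
step 12 deliver 0→3: —
step 13 crash(0): 0={✗back,v=2,log=y}

1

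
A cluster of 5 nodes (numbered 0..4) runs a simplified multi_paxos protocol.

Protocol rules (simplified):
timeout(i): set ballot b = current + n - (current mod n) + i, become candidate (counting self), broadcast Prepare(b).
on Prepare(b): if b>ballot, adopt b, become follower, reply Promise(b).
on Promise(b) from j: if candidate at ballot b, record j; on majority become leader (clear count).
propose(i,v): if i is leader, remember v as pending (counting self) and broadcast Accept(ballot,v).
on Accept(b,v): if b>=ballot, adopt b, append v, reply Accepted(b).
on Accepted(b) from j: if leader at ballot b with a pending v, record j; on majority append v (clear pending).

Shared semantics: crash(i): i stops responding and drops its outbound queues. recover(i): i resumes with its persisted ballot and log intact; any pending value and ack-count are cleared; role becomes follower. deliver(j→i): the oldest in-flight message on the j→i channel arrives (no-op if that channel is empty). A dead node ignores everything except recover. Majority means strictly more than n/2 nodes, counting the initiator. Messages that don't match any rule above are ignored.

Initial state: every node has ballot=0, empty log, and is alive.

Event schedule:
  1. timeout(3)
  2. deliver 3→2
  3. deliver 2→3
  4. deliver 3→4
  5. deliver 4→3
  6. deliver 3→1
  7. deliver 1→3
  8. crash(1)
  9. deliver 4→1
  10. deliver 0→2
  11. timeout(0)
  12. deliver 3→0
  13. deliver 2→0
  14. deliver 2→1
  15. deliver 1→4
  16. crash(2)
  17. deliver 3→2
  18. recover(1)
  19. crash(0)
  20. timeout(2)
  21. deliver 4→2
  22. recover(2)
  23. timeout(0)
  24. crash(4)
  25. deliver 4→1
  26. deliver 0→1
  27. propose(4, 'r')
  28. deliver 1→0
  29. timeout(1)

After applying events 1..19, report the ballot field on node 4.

8

after 1 — timeout(3): n3:cand/b8/[-]
after 2 — deliver 3→2: n2:foll/b8/[-]
after 3 — deliver 2→3: ·
after 4 — deliver 3→4: n4:foll/b8/[-]
after 5 — deliver 4→3: n3:lead/b8/[-]
after 6 — deliver 3→1: n1:foll/b8/[-]
after 7 — deliver 1→3: ·
after 8 — crash(1): n1:✗foll/b8/[-]
after 9 — deliver 4→1: ·
after 10 — deliver 0→2: ·
after 11 — timeout(0): n0:cand/b5/[-]
after 12 — deliver 3→0: n0:foll/b8/[-]
after 13 — deliver 2→0: ·
after 14 — deliver 2→1: ·
after 15 — deliver 1→4: ·
after 16 — crash(2): n2:✗foll/b8/[-]
after 17 — deliver 3→2: ·
after 18 — recover(1): n1:foll/b8/[-]
after 19 — crash(0): n0:✗foll/b8/[-]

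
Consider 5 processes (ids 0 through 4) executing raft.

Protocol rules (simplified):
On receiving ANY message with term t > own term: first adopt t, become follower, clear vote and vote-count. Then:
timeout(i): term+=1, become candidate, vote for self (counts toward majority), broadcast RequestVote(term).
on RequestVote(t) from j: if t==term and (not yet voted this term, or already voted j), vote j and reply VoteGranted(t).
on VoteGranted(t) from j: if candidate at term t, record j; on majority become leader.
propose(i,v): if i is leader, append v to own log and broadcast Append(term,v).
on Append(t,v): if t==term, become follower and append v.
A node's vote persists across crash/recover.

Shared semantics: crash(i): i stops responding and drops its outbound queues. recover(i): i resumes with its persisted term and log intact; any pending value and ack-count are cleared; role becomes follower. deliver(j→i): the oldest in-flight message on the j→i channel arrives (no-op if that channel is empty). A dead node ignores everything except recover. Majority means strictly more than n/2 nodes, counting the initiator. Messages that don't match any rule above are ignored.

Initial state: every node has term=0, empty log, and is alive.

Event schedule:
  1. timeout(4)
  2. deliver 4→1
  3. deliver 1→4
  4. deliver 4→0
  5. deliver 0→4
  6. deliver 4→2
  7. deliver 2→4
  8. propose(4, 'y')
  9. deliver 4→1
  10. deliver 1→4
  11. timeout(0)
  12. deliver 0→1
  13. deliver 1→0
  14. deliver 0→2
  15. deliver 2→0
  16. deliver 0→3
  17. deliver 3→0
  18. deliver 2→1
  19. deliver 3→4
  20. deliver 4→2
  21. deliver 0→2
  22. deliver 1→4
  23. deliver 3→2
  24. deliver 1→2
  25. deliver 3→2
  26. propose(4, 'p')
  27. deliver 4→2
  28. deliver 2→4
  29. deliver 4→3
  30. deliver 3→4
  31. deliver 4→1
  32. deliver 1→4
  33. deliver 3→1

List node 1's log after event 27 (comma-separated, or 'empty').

step 1 timeout(4): 4={cand,t=1,log=-}
step 2 deliver 4→1: 1={foll,t=1,log=-}
step 3 deliver 1→4: —
step 4 deliver 4→0: 0={foll,t=1,log=-}
step 5 deliver 0→4: 4={lead,t=1,log=-}
step 6 deliver 4→2: 2={foll,t=1,log=-}
step 7 deliver 2→4: —
step 8 propose(4,'y'): 4={lead,t=1,log=y}
step 9 deliver 4→1: 1={foll,t=1,log=y}
step 10 deliver 1→4: —
step 11 timeout(0): 0={cand,t=2,log=-}
step 12 deliver 0→1: 1={foll,t=2,log=y}
step 13 deliver 1→0: —
step 14 deliver 0→2: 2={foll,t=2,log=-}
step 15 deliver 2→0: 0={lead,t=2,log=-}
step 16 deliver 0→3: 3={foll,t=2,log=-}
step 17 deliver 3→0: —
step 18 deliver 2→1: —
step 19 deliver 3→4: —
step 20 deliver 4→2: —
step 21 deliver 0→2: —
step 22 deliver 1→4: —
step 23 deliver 3→2: —
step 24 deliver 1→2: —
step 25 deliver 3→2: —
step 26 propose(4,'p'): 4={lead,t=1,log=y,p}
step 27 deliver 4→2: —

y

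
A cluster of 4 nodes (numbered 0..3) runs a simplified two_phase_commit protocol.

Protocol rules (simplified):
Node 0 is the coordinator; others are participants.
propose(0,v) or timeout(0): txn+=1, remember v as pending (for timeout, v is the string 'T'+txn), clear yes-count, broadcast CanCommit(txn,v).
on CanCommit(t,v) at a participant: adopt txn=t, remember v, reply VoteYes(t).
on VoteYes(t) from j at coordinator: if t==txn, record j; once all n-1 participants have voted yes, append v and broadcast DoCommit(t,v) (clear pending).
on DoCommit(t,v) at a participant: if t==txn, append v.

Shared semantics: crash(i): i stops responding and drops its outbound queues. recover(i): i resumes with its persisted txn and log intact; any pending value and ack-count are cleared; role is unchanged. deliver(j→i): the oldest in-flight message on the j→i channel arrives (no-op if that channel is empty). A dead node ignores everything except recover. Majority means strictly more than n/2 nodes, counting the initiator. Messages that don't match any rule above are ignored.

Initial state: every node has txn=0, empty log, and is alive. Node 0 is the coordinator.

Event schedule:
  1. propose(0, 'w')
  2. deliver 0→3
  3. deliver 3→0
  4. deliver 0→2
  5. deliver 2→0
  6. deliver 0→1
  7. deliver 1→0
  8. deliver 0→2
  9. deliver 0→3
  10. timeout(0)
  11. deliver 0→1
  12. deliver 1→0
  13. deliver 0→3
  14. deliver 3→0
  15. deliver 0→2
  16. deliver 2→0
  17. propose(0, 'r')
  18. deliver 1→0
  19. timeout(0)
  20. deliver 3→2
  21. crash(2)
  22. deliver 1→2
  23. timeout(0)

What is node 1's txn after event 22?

e1 propose(0,'w'): 0[coor,t=1,-]
e2 deliver 0→3: 3[part,t=1,-]
e3 deliver 3→0: ·
e4 deliver 0→2: 2[part,t=1,-]
e5 deliver 2→0: ·
e6 deliver 0→1: 1[part,t=1,-]
e7 deliver 1→0: 0[coor,t=1,w]
e8 deliver 0→2: 2[part,t=1,w]
e9 deliver 0→3: 3[part,t=1,w]
e10 timeout(0): 0[coor,t=2,w]
e11 deliver 0→1: 1[part,t=1,w]
e12 deliver 1→0: ·
e13 deliver 0→3: 3[part,t=2,w]
e14 deliver 3→0: ·
e15 deliver 0→2: 2[part,t=2,w]
e16 deliver 2→0: ·
e17 propose(0,'r'): 0[coor,t=3,w]
e18 deliver 1→0: ·
e19 timeout(0): 0[coor,t=4,w]
e20 deliver 3→2: ·
e21 crash(2): 2[✗part,t=2,w]
e22 deliver 1→2: ·

1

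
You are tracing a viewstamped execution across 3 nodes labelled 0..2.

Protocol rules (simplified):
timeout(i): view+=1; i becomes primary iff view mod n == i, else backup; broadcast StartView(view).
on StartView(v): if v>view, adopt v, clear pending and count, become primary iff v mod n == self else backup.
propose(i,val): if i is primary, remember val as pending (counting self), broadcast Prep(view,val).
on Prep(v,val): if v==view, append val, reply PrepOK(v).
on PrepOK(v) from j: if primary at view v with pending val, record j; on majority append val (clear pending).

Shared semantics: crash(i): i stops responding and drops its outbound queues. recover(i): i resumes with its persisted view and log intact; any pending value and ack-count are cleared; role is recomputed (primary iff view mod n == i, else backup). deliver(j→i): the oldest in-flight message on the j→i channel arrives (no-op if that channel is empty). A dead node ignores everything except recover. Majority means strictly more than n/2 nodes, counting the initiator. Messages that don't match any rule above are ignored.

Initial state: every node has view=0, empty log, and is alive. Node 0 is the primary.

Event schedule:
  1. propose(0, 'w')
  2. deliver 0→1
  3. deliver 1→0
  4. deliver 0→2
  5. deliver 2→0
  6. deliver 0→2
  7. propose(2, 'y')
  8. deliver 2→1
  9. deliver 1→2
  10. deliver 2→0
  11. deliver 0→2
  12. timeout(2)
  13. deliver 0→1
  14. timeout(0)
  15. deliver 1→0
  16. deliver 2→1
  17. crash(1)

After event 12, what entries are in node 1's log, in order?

w

e1 propose(0,'w'): ·
e2 deliver 0→1: 1[back,v=0,w]
e3 deliver 1→0: 0[prim,v=0,w]
e4 deliver 0→2: 2[back,v=0,w]
e5 deliver 2→0: ·
e6 deliver 0→2: ·
e7 propose(2,'y'): ·
e8 deliver 2→1: ·
e9 deliver 1→2: ·
e10 deliver 2→0: ·
e11 deliver 0→2: ·
e12 timeout(2): 2[back,v=1,w]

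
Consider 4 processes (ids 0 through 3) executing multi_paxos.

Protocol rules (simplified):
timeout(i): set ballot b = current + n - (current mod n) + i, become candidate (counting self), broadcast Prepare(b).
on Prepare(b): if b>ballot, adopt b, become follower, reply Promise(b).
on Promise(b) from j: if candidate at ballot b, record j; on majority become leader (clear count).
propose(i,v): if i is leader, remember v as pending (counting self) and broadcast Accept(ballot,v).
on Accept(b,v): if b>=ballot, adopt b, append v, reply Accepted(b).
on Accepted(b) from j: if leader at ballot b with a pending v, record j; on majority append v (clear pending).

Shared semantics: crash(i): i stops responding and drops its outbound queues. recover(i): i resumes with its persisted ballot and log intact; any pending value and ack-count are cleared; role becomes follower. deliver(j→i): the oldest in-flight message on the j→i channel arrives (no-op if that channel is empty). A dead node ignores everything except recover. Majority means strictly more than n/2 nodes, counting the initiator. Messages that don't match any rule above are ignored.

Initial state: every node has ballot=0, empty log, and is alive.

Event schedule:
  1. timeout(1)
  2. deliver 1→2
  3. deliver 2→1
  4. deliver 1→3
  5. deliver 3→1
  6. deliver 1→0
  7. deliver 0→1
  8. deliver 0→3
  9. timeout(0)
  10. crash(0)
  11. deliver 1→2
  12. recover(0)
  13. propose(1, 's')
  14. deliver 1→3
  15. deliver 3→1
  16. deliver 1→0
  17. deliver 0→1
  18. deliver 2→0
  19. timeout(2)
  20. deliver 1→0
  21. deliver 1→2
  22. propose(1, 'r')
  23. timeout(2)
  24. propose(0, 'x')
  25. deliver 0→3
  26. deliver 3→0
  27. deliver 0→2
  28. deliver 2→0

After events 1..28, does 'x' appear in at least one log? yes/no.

no

after 1 — timeout(1): n1:cand/b5/[-]
after 2 — deliver 1→2: n2:foll/b5/[-]
after 3 — deliver 2→1: ·
after 4 — deliver 1→3: n3:foll/b5/[-]
after 5 — deliver 3→1: n1:lead/b5/[-]
after 6 — deliver 1→0: n0:foll/b5/[-]
after 7 — deliver 0→1: ·
after 8 — deliver 0→3: ·
after 9 — timeout(0): n0:cand/b8/[-]
after 10 — crash(0): n0:✗cand/b8/[-]
after 11 — deliver 1→2: ·
after 12 — recover(0): n0:foll/b8/[-]
after 13 — propose(1,'s'): ·
after 14 — deliver 1→3: n3:foll/b5/[s]
after 15 — deliver 3→1: ·
after 16 — deliver 1→0: ·
after 17 — deliver 0→1: ·
after 18 — deliver 2→0: ·
after 19 — timeout(2): n2:cand/b10/[-]
after 20 — deliver 1→0: ·
after 21 — deliver 1→2: ·
after 22 — propose(1,'r'): ·
after 23 — timeout(2): n2:cand/b14/[-]
after 24 — propose(0,'x'): ·
after 25 — deliver 0→3: ·
after 26 — deliver 3→0: ·
after 27 — deliver 0→2: ·
after 28 — deliver 2→0: n0:foll/b10/[-]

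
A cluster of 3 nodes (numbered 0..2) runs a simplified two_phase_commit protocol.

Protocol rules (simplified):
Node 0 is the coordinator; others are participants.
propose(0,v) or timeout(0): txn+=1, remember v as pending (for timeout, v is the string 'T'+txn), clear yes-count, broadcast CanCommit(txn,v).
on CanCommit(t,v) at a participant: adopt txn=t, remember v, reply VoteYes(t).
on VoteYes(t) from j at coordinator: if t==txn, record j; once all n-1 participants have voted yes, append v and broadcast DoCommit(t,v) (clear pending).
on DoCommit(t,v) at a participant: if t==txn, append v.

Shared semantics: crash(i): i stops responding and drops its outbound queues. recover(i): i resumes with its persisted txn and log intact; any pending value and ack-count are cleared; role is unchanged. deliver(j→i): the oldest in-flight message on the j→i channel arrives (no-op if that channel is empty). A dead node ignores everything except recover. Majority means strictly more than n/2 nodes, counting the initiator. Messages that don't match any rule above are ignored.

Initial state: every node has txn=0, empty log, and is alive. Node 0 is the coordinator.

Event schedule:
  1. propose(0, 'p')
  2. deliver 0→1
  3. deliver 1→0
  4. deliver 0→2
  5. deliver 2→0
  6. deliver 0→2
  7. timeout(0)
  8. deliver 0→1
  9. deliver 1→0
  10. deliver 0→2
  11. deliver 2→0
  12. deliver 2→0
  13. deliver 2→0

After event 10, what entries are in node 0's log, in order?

p

[1] propose(0,'p') → N0(coor t1 [-])
[2] deliver 0→1 → N1(part t1 [-])
[3] deliver 1→0 → ∅
[4] deliver 0→2 → N2(part t1 [-])
[5] deliver 2→0 → N0(coor t1 [p])
[6] deliver 0→2 → N2(part t1 [p])
[7] timeout(0) → N0(coor t2 [p])
[8] deliver 0→1 → N1(part t1 [p])
[9] deliver 1→0 → ∅
[10] deliver 0→2 → N2(part t2 [p])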